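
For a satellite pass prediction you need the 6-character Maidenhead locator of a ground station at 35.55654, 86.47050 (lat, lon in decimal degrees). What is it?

NM35fn

Shift to the Maidenhead origin (180°W, 90°S): lon 266.4705, lat 125.5565.
Field: 266.4705/20 → 13 → N, 125.5565/10 → 12 → M; chars NM.
Square: 6.4705/2 → 3, 5.5565/1 → 5; chars 35.
Subsquare: 0.4705/0.0833333 → 5 → f, 0.5565/0.0416667 → 13 → n; chars fn.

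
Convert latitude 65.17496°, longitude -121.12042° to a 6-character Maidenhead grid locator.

Offset from 180°W / 90°S: lon 58.8796°, lat 155.1750°.
Field (20°×10°, letters A–R): 58.8796/20 → 2 → C, 155.1750/10 → 15 → P; chars CP.
Square (2°×1°, digits 0–9): 18.8796/2 → 9, 5.1750/1 → 5; chars 95.
Subsquare (5′×2.5′, letters a–x): 0.8796/0.0833333 → 10 → k, 0.1750/0.0416667 → 4 → e; chars ke.

CP95ke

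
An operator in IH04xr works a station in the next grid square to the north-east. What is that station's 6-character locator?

IH14as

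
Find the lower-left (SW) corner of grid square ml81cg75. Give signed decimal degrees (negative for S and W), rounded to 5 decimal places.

Field M=12, L=11: +12·20° lon, +11·10° lat → SW at lon 60°, lat 20°.
Square 8, 1: +8·2° lon, +1·1° lat → SW at lon 76°, lat 21°.
Subsquare c=2, g=6: +2·0.0833333° lon, +6·0.0416667° lat → SW at lon 76.1667°, lat 21.25°.
Extended square 7, 5: +7·0.00833333° lon, +5·0.00416667° lat → SW at lon 76.225°, lat 21.2708°.
latitude 21.27083, longitude 76.22500.

21.27083, 76.22500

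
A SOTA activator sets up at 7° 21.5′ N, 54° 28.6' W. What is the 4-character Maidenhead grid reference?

GJ27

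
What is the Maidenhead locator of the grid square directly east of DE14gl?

Longitude subsquare g = 6; +1 → 7 = h.
The latitude characters are unchanged.

DE14hl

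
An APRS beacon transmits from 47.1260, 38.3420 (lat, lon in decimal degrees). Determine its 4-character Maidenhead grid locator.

KN97

Shift to the Maidenhead origin (180°W, 90°S): lon 218.34, lat 137.13.
Field: lon ⌊218.34/20⌋ = 10 → K; lat ⌊137.13/10⌋ = 13 → N.
Square: lon ⌊18.34/2⌋ = 9; lat ⌊7.13/1⌋ = 7.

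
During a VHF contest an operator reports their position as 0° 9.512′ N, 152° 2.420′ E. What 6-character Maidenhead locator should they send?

QJ60ad

Shift to the Maidenhead origin (180°W, 90°S): lon 332.0403, lat 90.1585.
Field: 332.0403/20 → 16 → Q, 90.1585/10 → 9 → J; chars QJ.
Square: 12.0403/2 → 6, 0.1585/1 → 0; chars 60.
Subsquare: 0.0403/0.0833333 → 0 → a, 0.1585/0.0416667 → 3 → d; chars ad.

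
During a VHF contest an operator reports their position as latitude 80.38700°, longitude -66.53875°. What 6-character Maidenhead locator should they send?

FR60rj

Add 180° to longitude and 90° to latitude: 113.4613, 170.3870.
Field: lon ⌊113.4613/20⌋ = 5 → F; lat ⌊170.3870/10⌋ = 17 → R.
Square: lon ⌊13.4613/2⌋ = 6; lat ⌊0.3870/1⌋ = 0.
Subsquare: lon ⌊1.4613/0.0833333⌋ = 17 → r; lat ⌊0.3870/0.0416667⌋ = 9 → j.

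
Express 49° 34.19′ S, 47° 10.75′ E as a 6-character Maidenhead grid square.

LE30ok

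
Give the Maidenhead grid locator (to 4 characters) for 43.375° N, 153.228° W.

BN33

Offset from 180°W / 90°S: lon 26.77°, lat 133.38°.
Field: 26.77/20 → 1 → B, 133.38/10 → 13 → N; chars BN.
Square: 6.77/2 → 3, 3.38/1 → 3; chars 33.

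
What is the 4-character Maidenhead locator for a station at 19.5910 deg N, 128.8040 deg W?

CK59

Add 180° to longitude and 90° to latitude: 51.20, 109.59.
Field: lon ⌊51.20/20⌋ = 2 → C; lat ⌊109.59/10⌋ = 10 → K.
Square: lon ⌊11.20/2⌋ = 5; lat ⌊9.59/1⌋ = 9.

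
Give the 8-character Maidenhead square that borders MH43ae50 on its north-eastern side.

MH43ae61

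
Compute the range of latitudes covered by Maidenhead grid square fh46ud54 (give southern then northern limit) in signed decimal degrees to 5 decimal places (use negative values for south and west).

-13.85833, -13.85417

Field F=5, H=7: +5·20° lon, +7·10° lat → SW at lon -80°, lat -20°.
Square 4, 6: +4·2° lon, +6·1° lat → SW at lon -72°, lat -14°.
Subsquare u=20, d=3: +20·0.0833333° lon, +3·0.0416667° lat → SW at lon -70.3333°, lat -13.875°.
Extended square 5, 4: +5·0.00833333° lon, +4·0.00416667° lat → SW at lon -70.2917°, lat -13.8583°.
Cell spans 0.00833333° lon × 0.00416667° lat.
south -13.85833, north -13.85417.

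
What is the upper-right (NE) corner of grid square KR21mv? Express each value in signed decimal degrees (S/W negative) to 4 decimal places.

Field K=10, R=17: +10·20° lon, +17·10° lat → SW at lon 20°, lat 80°.
Square 2, 1: +2·2° lon, +1·1° lat → SW at lon 24°, lat 81°.
Subsquare m=12, v=21: +12·0.0833333° lon, +21·0.0416667° lat → SW at lon 25°, lat 81.875°.
Cell spans 0.0833333° lon × 0.0416667° lat. NE corner is SW corner plus one full cell.
latitude 81.9167, longitude 25.0833.

81.9167, 25.0833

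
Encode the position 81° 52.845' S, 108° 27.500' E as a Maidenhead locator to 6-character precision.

OA48fc

Offset from 180°W / 90°S: lon 288.4583°, lat 8.1192°.
Field (20°×10°, letters A–R): lon ⌊288.4583/20⌋ = 14 → O; lat ⌊8.1192/10⌋ = 0 → A.
Square (2°×1°, digits 0–9): lon ⌊8.4583/2⌋ = 4; lat ⌊8.1192/1⌋ = 8.
Subsquare (5′×2.5′, letters a–x): lon ⌊0.4583/0.0833333⌋ = 5 → f; lat ⌊0.1192/0.0416667⌋ = 2 → c.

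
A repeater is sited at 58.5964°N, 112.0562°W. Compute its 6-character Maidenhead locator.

Offset from 180°W / 90°S: lon 67.9438°, lat 148.5964°.
Field: 67.9438/20 → 3 → D, 148.5964/10 → 14 → O; chars DO.
Square: 7.9438/2 → 3, 8.5964/1 → 8; chars 38.
Subsquare: 1.9438/0.0833333 → 23 → x, 0.5964/0.0416667 → 14 → o; chars xo.

DO38xo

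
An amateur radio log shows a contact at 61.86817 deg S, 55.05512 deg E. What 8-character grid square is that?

Shift to the Maidenhead origin (180°W, 90°S): lon 235.05512, lat 28.13183.
Field (20°×10°, letters A–R): lon ⌊235.05512/20⌋ = 11 → L; lat ⌊28.13183/10⌋ = 2 → C.
Square (2°×1°, digits 0–9): lon ⌊15.05512/2⌋ = 7; lat ⌊8.13183/1⌋ = 8.
Subsquare (5′×2.5′, letters a–x): lon ⌊1.05512/0.0833333⌋ = 12 → m; lat ⌊0.13183/0.0416667⌋ = 3 → d.
Extended square (30″×15″, digits 0–9): lon ⌊0.05512/0.00833333⌋ = 6; lat ⌊0.00683/0.00416667⌋ = 1.

LC78md61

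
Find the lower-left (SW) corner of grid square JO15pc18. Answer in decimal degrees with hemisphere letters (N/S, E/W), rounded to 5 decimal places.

Field J=9, O=14: +9·20° lon, +14·10° lat → SW at lon 0°, lat 50°.
Square 1, 5: +1·2° lon, +5·1° lat → SW at lon 2°, lat 55°.
Subsquare p=15, c=2: +15·0.0833333° lon, +2·0.0416667° lat → SW at lon 3.25°, lat 55.0833°.
Extended square 1, 8: +1·0.00833333° lon, +8·0.00416667° lat → SW at lon 3.25833°, lat 55.1167°.
latitude 55.11667° N, longitude 3.25833° E.

55.11667° N, 3.25833° E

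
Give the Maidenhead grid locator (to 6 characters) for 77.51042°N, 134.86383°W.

CQ27nm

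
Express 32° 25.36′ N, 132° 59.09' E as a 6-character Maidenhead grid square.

PM62lk

Shift to the Maidenhead origin (180°W, 90°S): lon 312.9848, lat 122.4227.
Field: 312.9848/20 → 15 → P, 122.4227/10 → 12 → M; chars PM.
Square: 12.9848/2 → 6, 2.4227/1 → 2; chars 62.
Subsquare: 0.9848/0.0833333 → 11 → l, 0.4227/0.0416667 → 10 → k; chars lk.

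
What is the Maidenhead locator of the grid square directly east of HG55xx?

Longitude subsquare x = 23; +1 → 24, wraps to 0 = a, carry into square.
Longitude square 5; +1 → 6.
The latitude characters are unchanged.

HG65ax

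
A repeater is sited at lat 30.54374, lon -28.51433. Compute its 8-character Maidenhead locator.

HM50rn80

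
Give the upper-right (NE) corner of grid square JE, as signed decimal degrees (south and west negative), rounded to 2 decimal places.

-40.00, 20.00

Field J=9, E=4: +9·20° lon, +4·10° lat → SW at lon 0°, lat -50°.
Cell spans 20° lon × 10° lat. NE corner is SW corner plus one full cell.
latitude -40.00, longitude 20.00.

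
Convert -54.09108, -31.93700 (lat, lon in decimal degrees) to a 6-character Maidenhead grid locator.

HD45av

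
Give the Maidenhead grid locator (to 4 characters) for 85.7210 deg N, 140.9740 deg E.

Add 180° to longitude and 90° to latitude: 320.97, 175.72.
Field: 320.97/20 → 16 → Q, 175.72/10 → 17 → R; chars QR.
Square: 0.97/2 → 0, 5.72/1 → 5; chars 05.

QR05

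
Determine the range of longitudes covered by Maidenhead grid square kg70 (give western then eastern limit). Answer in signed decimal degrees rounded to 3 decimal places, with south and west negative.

Field K=10, G=6: +10·20° lon, +6·10° lat → SW at lon 20°, lat -30°.
Square 7, 0: +7·2° lon, +0·1° lat → SW at lon 34°, lat -30°.
Cell spans 2° lon × 1° lat.
west 34.000, east 36.000.

34.000, 36.000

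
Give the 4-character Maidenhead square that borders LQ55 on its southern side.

LQ54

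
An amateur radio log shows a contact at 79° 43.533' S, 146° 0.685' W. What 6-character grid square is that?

BB60xg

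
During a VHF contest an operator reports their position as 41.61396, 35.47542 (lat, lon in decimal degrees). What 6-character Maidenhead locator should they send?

Shift to the Maidenhead origin (180°W, 90°S): lon 215.4754, lat 131.6140.
Field: lon ⌊215.4754/20⌋ = 10 → K; lat ⌊131.6140/10⌋ = 13 → N.
Square: lon ⌊15.4754/2⌋ = 7; lat ⌊1.6140/1⌋ = 1.
Subsquare: lon ⌊1.4754/0.0833333⌋ = 17 → r; lat ⌊0.6140/0.0416667⌋ = 14 → o.

KN71ro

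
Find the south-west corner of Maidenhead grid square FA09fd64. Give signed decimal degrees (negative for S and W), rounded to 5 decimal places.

-80.85833, -79.53333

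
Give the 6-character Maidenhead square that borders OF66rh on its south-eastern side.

Longitude subsquare r = 17; +1 → 18 = s.
Latitude subsquare h = 7; −1 → 6 = g.

OF66sg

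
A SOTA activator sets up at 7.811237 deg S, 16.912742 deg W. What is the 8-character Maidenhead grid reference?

II12ne05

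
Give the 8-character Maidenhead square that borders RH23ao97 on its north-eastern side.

RH23bo08

Longitude extended square 9; +1 → 10, wraps to 0, carry into subsquare.
Longitude subsquare a = 0; +1 → 1 = b.
Latitude extended square 7; +1 → 8.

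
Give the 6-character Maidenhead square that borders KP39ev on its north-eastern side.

KP39fw

Longitude subsquare e = 4; +1 → 5 = f.
Latitude subsquare v = 21; +1 → 22 = w.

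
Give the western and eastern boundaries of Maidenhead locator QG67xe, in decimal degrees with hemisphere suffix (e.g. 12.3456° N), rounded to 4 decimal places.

Field Q=16, G=6: +16·20° lon, +6·10° lat → SW at lon 140°, lat -30°.
Square 6, 7: +6·2° lon, +7·1° lat → SW at lon 152°, lat -23°.
Subsquare x=23, e=4: +23·0.0833333° lon, +4·0.0416667° lat → SW at lon 153.917°, lat -22.8333°.
Cell spans 0.0833333° lon × 0.0416667° lat.
west 153.9167° E, east 154.0000° E.

153.9167° E, 154.0000° E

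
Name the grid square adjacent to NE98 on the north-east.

OE09

Longitude square 9; +1 → 10, wraps to 0, carry into field.
Longitude field N = 13; +1 → 14 = O.
Latitude square 8; +1 → 9.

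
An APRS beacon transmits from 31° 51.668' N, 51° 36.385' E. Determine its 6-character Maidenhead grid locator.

LM51tu

Add 180° to longitude and 90° to latitude: 231.6064, 121.8611.
Field: 231.6064/20 → 11 → L, 121.8611/10 → 12 → M; chars LM.
Square: 11.6064/2 → 5, 1.8611/1 → 1; chars 51.
Subsquare: 1.6064/0.0833333 → 19 → t, 0.8611/0.0416667 → 20 → u; chars tu.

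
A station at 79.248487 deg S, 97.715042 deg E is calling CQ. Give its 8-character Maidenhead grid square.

NB80us50

Offset from 180°W / 90°S: lon 277.71504°, lat 10.75151°.
Field (20°×10°, letters A–R): lon ⌊277.71504/20⌋ = 13 → N; lat ⌊10.75151/10⌋ = 1 → B.
Square (2°×1°, digits 0–9): lon ⌊17.71504/2⌋ = 8; lat ⌊0.75151/1⌋ = 0.
Subsquare (5′×2.5′, letters a–x): lon ⌊1.71504/0.0833333⌋ = 20 → u; lat ⌊0.75151/0.0416667⌋ = 18 → s.
Extended square (30″×15″, digits 0–9): lon ⌊0.04838/0.00833333⌋ = 5; lat ⌊0.00151/0.00416667⌋ = 0.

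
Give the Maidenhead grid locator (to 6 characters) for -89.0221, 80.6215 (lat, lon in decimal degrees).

NA00hx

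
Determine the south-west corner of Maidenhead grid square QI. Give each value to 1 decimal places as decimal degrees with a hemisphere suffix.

Field Q=16, I=8: +16·20° lon, +8·10° lat → SW at lon 140°, lat -10°.
latitude 10.0° S, longitude 140.0° E.

10.0° S, 140.0° E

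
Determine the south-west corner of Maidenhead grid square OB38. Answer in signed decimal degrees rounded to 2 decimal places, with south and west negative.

-72.00, 106.00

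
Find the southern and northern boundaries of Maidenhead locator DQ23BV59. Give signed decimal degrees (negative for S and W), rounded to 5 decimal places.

73.91250, 73.91667

Field D=3, Q=16: +3·20° lon, +16·10° lat → SW at lon -120°, lat 70°.
Square 2, 3: +2·2° lon, +3·1° lat → SW at lon -116°, lat 73°.
Subsquare b=1, v=21: +1·0.0833333° lon, +21·0.0416667° lat → SW at lon -115.917°, lat 73.875°.
Extended square 5, 9: +5·0.00833333° lon, +9·0.00416667° lat → SW at lon -115.875°, lat 73.9125°.
Cell spans 0.00833333° lon × 0.00416667° lat.
south 73.91250, north 73.91667.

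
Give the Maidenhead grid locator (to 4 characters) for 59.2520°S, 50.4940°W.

GD40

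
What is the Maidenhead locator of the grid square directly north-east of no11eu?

NO11fv

Longitude subsquare e = 4; +1 → 5 = f.
Latitude subsquare u = 20; +1 → 21 = v.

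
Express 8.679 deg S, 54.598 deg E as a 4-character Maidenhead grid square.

Shift to the Maidenhead origin (180°W, 90°S): lon 234.60, lat 81.32.
Field (20°×10°, letters A–R): lon ⌊234.60/20⌋ = 11 → L; lat ⌊81.32/10⌋ = 8 → I.
Square (2°×1°, digits 0–9): lon ⌊14.60/2⌋ = 7; lat ⌊1.32/1⌋ = 1.

LI71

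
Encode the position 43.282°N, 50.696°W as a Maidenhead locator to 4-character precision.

GN43

Shift to the Maidenhead origin (180°W, 90°S): lon 129.30, lat 133.28.
Field (20°×10°, letters A–R): lon ⌊129.30/20⌋ = 6 → G; lat ⌊133.28/10⌋ = 13 → N.
Square (2°×1°, digits 0–9): lon ⌊9.30/2⌋ = 4; lat ⌊3.28/1⌋ = 3.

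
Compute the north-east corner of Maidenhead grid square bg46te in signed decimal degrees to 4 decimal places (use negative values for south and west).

-23.7917, -150.3333

Field B=1, G=6: +1·20° lon, +6·10° lat → SW at lon -160°, lat -30°.
Square 4, 6: +4·2° lon, +6·1° lat → SW at lon -152°, lat -24°.
Subsquare t=19, e=4: +19·0.0833333° lon, +4·0.0416667° lat → SW at lon -150.417°, lat -23.8333°.
Cell spans 0.0833333° lon × 0.0416667° lat. NE corner is SW corner plus one full cell.
latitude -23.7917, longitude -150.3333.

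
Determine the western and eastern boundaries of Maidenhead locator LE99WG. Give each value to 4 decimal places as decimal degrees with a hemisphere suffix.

59.8333° E, 59.9167° E

Field L=11, E=4: +11·20° lon, +4·10° lat → SW at lon 40°, lat -50°.
Square 9, 9: +9·2° lon, +9·1° lat → SW at lon 58°, lat -41°.
Subsquare w=22, g=6: +22·0.0833333° lon, +6·0.0416667° lat → SW at lon 59.8333°, lat -40.75°.
Cell spans 0.0833333° lon × 0.0416667° lat.
west 59.8333° E, east 59.9167° E.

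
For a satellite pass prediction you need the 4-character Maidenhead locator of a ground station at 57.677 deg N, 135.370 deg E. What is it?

Offset from 180°W / 90°S: lon 315.37°, lat 147.68°.
Field: lon ⌊315.37/20⌋ = 15 → P; lat ⌊147.68/10⌋ = 14 → O.
Square: lon ⌊15.37/2⌋ = 7; lat ⌊7.68/1⌋ = 7.

PO77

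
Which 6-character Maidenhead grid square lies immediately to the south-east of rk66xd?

RK76ac

Longitude subsquare x = 23; +1 → 24, wraps to 0 = a, carry into square.
Longitude square 6; +1 → 7.
Latitude subsquare d = 3; −1 → 2 = c.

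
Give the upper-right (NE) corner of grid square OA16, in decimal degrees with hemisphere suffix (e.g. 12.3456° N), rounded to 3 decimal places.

Field O=14, A=0: +14·20° lon, +0·10° lat → SW at lon 100°, lat -90°.
Square 1, 6: +1·2° lon, +6·1° lat → SW at lon 102°, lat -84°.
Cell spans 2° lon × 1° lat. NE corner is SW corner plus one full cell.
latitude 83.000° S, longitude 104.000° E.

83.000° S, 104.000° E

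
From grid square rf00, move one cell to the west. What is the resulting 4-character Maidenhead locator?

QF90

Longitude square 0; −1 → -1, wraps to 9, carry into field.
Longitude field R = 17; −1 → 16 = Q.
The latitude characters are unchanged.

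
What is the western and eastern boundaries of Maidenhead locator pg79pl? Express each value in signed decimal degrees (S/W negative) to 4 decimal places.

Field P=15, G=6: +15·20° lon, +6·10° lat → SW at lon 120°, lat -30°.
Square 7, 9: +7·2° lon, +9·1° lat → SW at lon 134°, lat -21°.
Subsquare p=15, l=11: +15·0.0833333° lon, +11·0.0416667° lat → SW at lon 135.25°, lat -20.5417°.
Cell spans 0.0833333° lon × 0.0416667° lat.
west 135.2500, east 135.3333.

135.2500, 135.3333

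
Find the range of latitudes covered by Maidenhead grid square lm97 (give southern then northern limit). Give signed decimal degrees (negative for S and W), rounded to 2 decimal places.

Field L=11, M=12: +11·20° lon, +12·10° lat → SW at lon 40°, lat 30°.
Square 9, 7: +9·2° lon, +7·1° lat → SW at lon 58°, lat 37°.
Cell spans 2° lon × 1° lat.
south 37.00, north 38.00.

37.00, 38.00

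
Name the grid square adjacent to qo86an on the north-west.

QO76xo

Longitude subsquare a = 0; −1 → -1, wraps to 23 = x, carry into square.
Longitude square 8; −1 → 7.
Latitude subsquare n = 13; +1 → 14 = o.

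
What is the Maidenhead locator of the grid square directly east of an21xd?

Longitude subsquare x = 23; +1 → 24, wraps to 0 = a, carry into square.
Longitude square 2; +1 → 3.
The latitude characters are unchanged.

AN31ad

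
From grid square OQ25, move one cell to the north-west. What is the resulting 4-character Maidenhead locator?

Longitude square 2; −1 → 1.
Latitude square 5; +1 → 6.

OQ16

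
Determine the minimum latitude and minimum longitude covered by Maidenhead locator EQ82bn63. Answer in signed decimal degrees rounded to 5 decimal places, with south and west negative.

72.55417, -83.86667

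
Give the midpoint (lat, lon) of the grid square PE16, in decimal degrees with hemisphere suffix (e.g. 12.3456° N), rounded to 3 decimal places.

Field P=15, E=4: +15·20° lon, +4·10° lat → SW at lon 120°, lat -50°.
Square 1, 6: +1·2° lon, +6·1° lat → SW at lon 122°, lat -44°.
Cell spans 2° lon × 1° lat. Centre is SW corner plus half of each.
latitude 43.500° S, longitude 123.000° E.

43.500° S, 123.000° E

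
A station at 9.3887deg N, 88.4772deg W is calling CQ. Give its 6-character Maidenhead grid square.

EJ59sj

Add 180° to longitude and 90° to latitude: 91.5228, 99.3887.
Field: lon ⌊91.5228/20⌋ = 4 → E; lat ⌊99.3887/10⌋ = 9 → J.
Square: lon ⌊11.5228/2⌋ = 5; lat ⌊9.3887/1⌋ = 9.
Subsquare: lon ⌊1.5228/0.0833333⌋ = 18 → s; lat ⌊0.3887/0.0416667⌋ = 9 → j.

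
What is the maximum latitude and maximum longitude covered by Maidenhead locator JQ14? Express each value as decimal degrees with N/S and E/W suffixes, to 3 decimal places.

75.000° N, 4.000° E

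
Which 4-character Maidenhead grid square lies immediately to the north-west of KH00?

Longitude square 0; −1 → -1, wraps to 9, carry into field.
Longitude field K = 10; −1 → 9 = J.
Latitude square 0; +1 → 1.

JH91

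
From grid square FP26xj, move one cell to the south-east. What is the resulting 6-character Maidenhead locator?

FP36ai

Longitude subsquare x = 23; +1 → 24, wraps to 0 = a, carry into square.
Longitude square 2; +1 → 3.
Latitude subsquare j = 9; −1 → 8 = i.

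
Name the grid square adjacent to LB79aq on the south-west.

LB69xp

Longitude subsquare a = 0; −1 → -1, wraps to 23 = x, carry into square.
Longitude square 7; −1 → 6.
Latitude subsquare q = 16; −1 → 15 = p.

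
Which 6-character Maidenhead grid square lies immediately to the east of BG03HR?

BG03ir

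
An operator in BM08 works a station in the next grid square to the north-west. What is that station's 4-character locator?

AM99

Longitude square 0; −1 → -1, wraps to 9, carry into field.
Longitude field B = 1; −1 → 0 = A.
Latitude square 8; +1 → 9.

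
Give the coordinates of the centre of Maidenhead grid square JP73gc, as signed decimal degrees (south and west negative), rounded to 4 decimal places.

63.1042, 14.5417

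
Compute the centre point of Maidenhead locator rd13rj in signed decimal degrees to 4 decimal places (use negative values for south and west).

-56.6042, 163.4583

Field R=17, D=3: +17·20° lon, +3·10° lat → SW at lon 160°, lat -60°.
Square 1, 3: +1·2° lon, +3·1° lat → SW at lon 162°, lat -57°.
Subsquare r=17, j=9: +17·0.0833333° lon, +9·0.0416667° lat → SW at lon 163.417°, lat -56.625°.
Cell spans 0.0833333° lon × 0.0416667° lat. Centre is SW corner plus half of each.
latitude -56.6042, longitude 163.4583.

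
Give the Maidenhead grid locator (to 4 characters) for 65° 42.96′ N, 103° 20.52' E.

OP15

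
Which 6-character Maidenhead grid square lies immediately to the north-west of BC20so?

BC20rp

Longitude subsquare s = 18; −1 → 17 = r.
Latitude subsquare o = 14; +1 → 15 = p.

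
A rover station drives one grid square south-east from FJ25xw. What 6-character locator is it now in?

Longitude subsquare x = 23; +1 → 24, wraps to 0 = a, carry into square.
Longitude square 2; +1 → 3.
Latitude subsquare w = 22; −1 → 21 = v.

FJ35av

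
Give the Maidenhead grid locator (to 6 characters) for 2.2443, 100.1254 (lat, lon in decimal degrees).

OJ02bf

Shift to the Maidenhead origin (180°W, 90°S): lon 280.1254, lat 92.2443.
Field (20°×10°, letters A–R): 280.1254/20 → 14 → O, 92.2443/10 → 9 → J; chars OJ.
Square (2°×1°, digits 0–9): 0.1254/2 → 0, 2.2443/1 → 2; chars 02.
Subsquare (5′×2.5′, letters a–x): 0.1254/0.0833333 → 1 → b, 0.2443/0.0416667 → 5 → f; chars bf.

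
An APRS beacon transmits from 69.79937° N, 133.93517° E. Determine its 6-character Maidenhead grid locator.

PP69xt

Add 180° to longitude and 90° to latitude: 313.9352, 159.7994.
Field (20°×10°, letters A–R): 313.9352/20 → 15 → P, 159.7994/10 → 15 → P; chars PP.
Square (2°×1°, digits 0–9): 13.9352/2 → 6, 9.7994/1 → 9; chars 69.
Subsquare (5′×2.5′, letters a–x): 1.9352/0.0833333 → 23 → x, 0.7994/0.0416667 → 19 → t; chars xt.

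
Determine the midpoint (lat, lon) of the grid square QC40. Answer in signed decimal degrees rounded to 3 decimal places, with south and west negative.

Field Q=16, C=2: +16·20° lon, +2·10° lat → SW at lon 140°, lat -70°.
Square 4, 0: +4·2° lon, +0·1° lat → SW at lon 148°, lat -70°.
Cell spans 2° lon × 1° lat. Centre is SW corner plus half of each.
latitude -69.500, longitude 149.000.

-69.500, 149.000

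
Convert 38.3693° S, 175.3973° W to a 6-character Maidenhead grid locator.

AF21hp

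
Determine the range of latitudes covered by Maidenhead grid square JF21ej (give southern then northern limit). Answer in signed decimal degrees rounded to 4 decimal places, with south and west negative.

-38.6250, -38.5833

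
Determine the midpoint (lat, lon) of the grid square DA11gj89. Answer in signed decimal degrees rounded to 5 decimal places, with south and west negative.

Field D=3, A=0: +3·20° lon, +0·10° lat → SW at lon -120°, lat -90°.
Square 1, 1: +1·2° lon, +1·1° lat → SW at lon -118°, lat -89°.
Subsquare g=6, j=9: +6·0.0833333° lon, +9·0.0416667° lat → SW at lon -117.5°, lat -88.625°.
Extended square 8, 9: +8·0.00833333° lon, +9·0.00416667° lat → SW at lon -117.433°, lat -88.5875°.
Cell spans 0.00833333° lon × 0.00416667° lat. Centre is SW corner plus half of each.
latitude -88.58542, longitude -117.42917.

-88.58542, -117.42917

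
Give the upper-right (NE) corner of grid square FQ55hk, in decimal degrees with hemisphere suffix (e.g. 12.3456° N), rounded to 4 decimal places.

75.4583° N, 69.3333° W

Field F=5, Q=16: +5·20° lon, +16·10° lat → SW at lon -80°, lat 70°.
Square 5, 5: +5·2° lon, +5·1° lat → SW at lon -70°, lat 75°.
Subsquare h=7, k=10: +7·0.0833333° lon, +10·0.0416667° lat → SW at lon -69.4167°, lat 75.4167°.
Cell spans 0.0833333° lon × 0.0416667° lat. NE corner is SW corner plus one full cell.
latitude 75.4583° N, longitude 69.3333° W.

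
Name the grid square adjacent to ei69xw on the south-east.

EI79av

Longitude subsquare x = 23; +1 → 24, wraps to 0 = a, carry into square.
Longitude square 6; +1 → 7.
Latitude subsquare w = 22; −1 → 21 = v.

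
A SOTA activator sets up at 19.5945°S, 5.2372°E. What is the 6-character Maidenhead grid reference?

Offset from 180°W / 90°S: lon 185.2372°, lat 70.4055°.
Field (20°×10°, letters A–R): lon ⌊185.2372/20⌋ = 9 → J; lat ⌊70.4055/10⌋ = 7 → H.
Square (2°×1°, digits 0–9): lon ⌊5.2372/2⌋ = 2; lat ⌊0.4055/1⌋ = 0.
Subsquare (5′×2.5′, letters a–x): lon ⌊1.2372/0.0833333⌋ = 14 → o; lat ⌊0.4055/0.0416667⌋ = 9 → j.

JH20oj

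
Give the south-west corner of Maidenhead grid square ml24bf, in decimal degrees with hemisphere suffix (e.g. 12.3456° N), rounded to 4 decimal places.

Field M=12, L=11: +12·20° lon, +11·10° lat → SW at lon 60°, lat 20°.
Square 2, 4: +2·2° lon, +4·1° lat → SW at lon 64°, lat 24°.
Subsquare b=1, f=5: +1·0.0833333° lon, +5·0.0416667° lat → SW at lon 64.0833°, lat 24.2083°.
latitude 24.2083° N, longitude 64.0833° E.

24.2083° N, 64.0833° E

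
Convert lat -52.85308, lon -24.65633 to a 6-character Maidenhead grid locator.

Add 180° to longitude and 90° to latitude: 155.3437, 37.1469.
Field: lon ⌊155.3437/20⌋ = 7 → H; lat ⌊37.1469/10⌋ = 3 → D.
Square: lon ⌊15.3437/2⌋ = 7; lat ⌊7.1469/1⌋ = 7.
Subsquare: lon ⌊1.3437/0.0833333⌋ = 16 → q; lat ⌊0.1469/0.0416667⌋ = 3 → d.

HD77qd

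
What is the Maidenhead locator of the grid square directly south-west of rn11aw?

RN01xv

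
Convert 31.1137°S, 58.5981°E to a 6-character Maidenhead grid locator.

Shift to the Maidenhead origin (180°W, 90°S): lon 238.5981, lat 58.8863.
Field: 238.5981/20 → 11 → L, 58.8863/10 → 5 → F; chars LF.
Square: 18.5981/2 → 9, 8.8863/1 → 8; chars 98.
Subsquare: 0.5981/0.0833333 → 7 → h, 0.8863/0.0416667 → 21 → v; chars hv.

LF98hv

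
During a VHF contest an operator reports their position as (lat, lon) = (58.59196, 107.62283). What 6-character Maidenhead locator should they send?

Add 180° to longitude and 90° to latitude: 287.6228, 148.5920.
Field (20°×10°, letters A–R): 287.6228/20 → 14 → O, 148.5920/10 → 14 → O; chars OO.
Square (2°×1°, digits 0–9): 7.6228/2 → 3, 8.5920/1 → 8; chars 38.
Subsquare (5′×2.5′, letters a–x): 1.6228/0.0833333 → 19 → t, 0.5920/0.0416667 → 14 → o; chars to.

OO38to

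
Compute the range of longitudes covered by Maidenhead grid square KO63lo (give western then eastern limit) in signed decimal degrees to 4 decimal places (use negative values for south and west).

32.9167, 33.0000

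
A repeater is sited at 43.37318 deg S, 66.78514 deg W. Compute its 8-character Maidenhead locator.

FE66op50

Shift to the Maidenhead origin (180°W, 90°S): lon 113.21486, lat 46.62682.
Field: lon ⌊113.21486/20⌋ = 5 → F; lat ⌊46.62682/10⌋ = 4 → E.
Square: lon ⌊13.21486/2⌋ = 6; lat ⌊6.62682/1⌋ = 6.
Subsquare: lon ⌊1.21486/0.0833333⌋ = 14 → o; lat ⌊0.62682/0.0416667⌋ = 15 → p.
Extended square: lon ⌊0.04819/0.00833333⌋ = 5; lat ⌊0.00182/0.00416667⌋ = 0.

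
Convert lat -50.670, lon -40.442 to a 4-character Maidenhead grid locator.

GD99

Add 180° to longitude and 90° to latitude: 139.56, 39.33.
Field: 139.56/20 → 6 → G, 39.33/10 → 3 → D; chars GD.
Square: 19.56/2 → 9, 9.33/1 → 9; chars 99.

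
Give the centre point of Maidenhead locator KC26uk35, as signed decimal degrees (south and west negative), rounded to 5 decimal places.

-63.56042, 25.69583

Field K=10, C=2: +10·20° lon, +2·10° lat → SW at lon 20°, lat -70°.
Square 2, 6: +2·2° lon, +6·1° lat → SW at lon 24°, lat -64°.
Subsquare u=20, k=10: +20·0.0833333° lon, +10·0.0416667° lat → SW at lon 25.6667°, lat -63.5833°.
Extended square 3, 5: +3·0.00833333° lon, +5·0.00416667° lat → SW at lon 25.6917°, lat -63.5625°.
Cell spans 0.00833333° lon × 0.00416667° lat. Centre is SW corner plus half of each.
latitude -63.56042, longitude 25.69583.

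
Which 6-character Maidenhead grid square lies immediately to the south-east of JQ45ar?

JQ45bq

Longitude subsquare a = 0; +1 → 1 = b.
Latitude subsquare r = 17; −1 → 16 = q.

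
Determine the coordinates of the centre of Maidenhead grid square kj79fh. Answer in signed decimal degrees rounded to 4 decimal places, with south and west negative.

Field K=10, J=9: +10·20° lon, +9·10° lat → SW at lon 20°, lat 0°.
Square 7, 9: +7·2° lon, +9·1° lat → SW at lon 34°, lat 9°.
Subsquare f=5, h=7: +5·0.0833333° lon, +7·0.0416667° lat → SW at lon 34.4167°, lat 9.29167°.
Cell spans 0.0833333° lon × 0.0416667° lat. Centre is SW corner plus half of each.
latitude 9.3125, longitude 34.4583.

9.3125, 34.4583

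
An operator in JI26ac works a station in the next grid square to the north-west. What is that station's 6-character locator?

JI16xd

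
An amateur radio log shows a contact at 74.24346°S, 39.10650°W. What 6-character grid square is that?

HB05ks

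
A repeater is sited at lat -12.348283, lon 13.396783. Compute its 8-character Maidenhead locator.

Shift to the Maidenhead origin (180°W, 90°S): lon 193.39678, lat 77.65172.
Field: lon ⌊193.39678/20⌋ = 9 → J; lat ⌊77.65172/10⌋ = 7 → H.
Square: lon ⌊13.39678/2⌋ = 6; lat ⌊7.65172/1⌋ = 7.
Subsquare: lon ⌊1.39678/0.0833333⌋ = 16 → q; lat ⌊0.65172/0.0416667⌋ = 15 → p.
Extended square: lon ⌊0.06345/0.00833333⌋ = 7; lat ⌊0.02672/0.00416667⌋ = 6.

JH67qp76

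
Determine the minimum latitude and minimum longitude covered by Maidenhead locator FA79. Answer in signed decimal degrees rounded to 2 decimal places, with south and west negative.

Field F=5, A=0: +5·20° lon, +0·10° lat → SW at lon -80°, lat -90°.
Square 7, 9: +7·2° lon, +9·1° lat → SW at lon -66°, lat -81°.
latitude -81.00, longitude -66.00.

-81.00, -66.00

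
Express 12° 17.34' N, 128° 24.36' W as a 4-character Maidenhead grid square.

CK52

Offset from 180°W / 90°S: lon 51.59°, lat 102.29°.
Field: lon ⌊51.59/20⌋ = 2 → C; lat ⌊102.29/10⌋ = 10 → K.
Square: lon ⌊11.59/2⌋ = 5; lat ⌊2.29/1⌋ = 2.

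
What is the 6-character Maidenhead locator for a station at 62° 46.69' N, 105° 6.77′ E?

Offset from 180°W / 90°S: lon 285.1128°, lat 152.7782°.
Field: lon ⌊285.1128/20⌋ = 14 → O; lat ⌊152.7782/10⌋ = 15 → P.
Square: lon ⌊5.1128/2⌋ = 2; lat ⌊2.7782/1⌋ = 2.
Subsquare: lon ⌊1.1128/0.0833333⌋ = 13 → n; lat ⌊0.7782/0.0416667⌋ = 18 → s.

OP22ns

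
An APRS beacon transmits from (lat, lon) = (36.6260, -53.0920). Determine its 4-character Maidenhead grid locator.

Shift to the Maidenhead origin (180°W, 90°S): lon 126.91, lat 126.63.
Field: lon ⌊126.91/20⌋ = 6 → G; lat ⌊126.63/10⌋ = 12 → M.
Square: lon ⌊6.91/2⌋ = 3; lat ⌊6.63/1⌋ = 6.

GM36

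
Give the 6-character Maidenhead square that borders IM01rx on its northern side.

Latitude subsquare x = 23; +1 → 24, wraps to 0 = a, carry into square.
Latitude square 1; +1 → 2.
The longitude characters are unchanged.

IM02ra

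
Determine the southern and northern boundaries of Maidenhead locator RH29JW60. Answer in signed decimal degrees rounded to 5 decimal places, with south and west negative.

Field R=17, H=7: +17·20° lon, +7·10° lat → SW at lon 160°, lat -20°.
Square 2, 9: +2·2° lon, +9·1° lat → SW at lon 164°, lat -11°.
Subsquare j=9, w=22: +9·0.0833333° lon, +22·0.0416667° lat → SW at lon 164.75°, lat -10.0833°.
Extended square 6, 0: +6·0.00833333° lon, +0·0.00416667° lat → SW at lon 164.8°, lat -10.0833°.
Cell spans 0.00833333° lon × 0.00416667° lat.
south -10.08333, north -10.07917.

-10.08333, -10.07917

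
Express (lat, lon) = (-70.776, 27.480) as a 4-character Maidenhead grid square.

KB39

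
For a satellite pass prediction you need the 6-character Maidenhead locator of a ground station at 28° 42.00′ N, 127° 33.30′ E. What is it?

PL38sq

Add 180° to longitude and 90° to latitude: 307.5550, 118.7000.
Field: lon ⌊307.5550/20⌋ = 15 → P; lat ⌊118.7000/10⌋ = 11 → L.
Square: lon ⌊7.5550/2⌋ = 3; lat ⌊8.7000/1⌋ = 8.
Subsquare: lon ⌊1.5550/0.0833333⌋ = 18 → s; lat ⌊0.7000/0.0416667⌋ = 16 → q.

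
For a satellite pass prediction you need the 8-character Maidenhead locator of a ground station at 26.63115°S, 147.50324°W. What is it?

Offset from 180°W / 90°S: lon 32.49676°, lat 63.36885°.
Field (20°×10°, letters A–R): lon ⌊32.49676/20⌋ = 1 → B; lat ⌊63.36885/10⌋ = 6 → G.
Square (2°×1°, digits 0–9): lon ⌊12.49676/2⌋ = 6; lat ⌊3.36885/1⌋ = 3.
Subsquare (5′×2.5′, letters a–x): lon ⌊0.49676/0.0833333⌋ = 5 → f; lat ⌊0.36885/0.0416667⌋ = 8 → i.
Extended square (30″×15″, digits 0–9): lon ⌊0.08009/0.00833333⌋ = 9; lat ⌊0.03552/0.00416667⌋ = 8.

BG63fi98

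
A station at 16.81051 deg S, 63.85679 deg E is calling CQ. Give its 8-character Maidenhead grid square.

Offset from 180°W / 90°S: lon 243.85679°, lat 73.18949°.
Field: lon ⌊243.85679/20⌋ = 12 → M; lat ⌊73.18949/10⌋ = 7 → H.
Square: lon ⌊3.85679/2⌋ = 1; lat ⌊3.18949/1⌋ = 3.
Subsquare: lon ⌊1.85679/0.0833333⌋ = 22 → w; lat ⌊0.18949/0.0416667⌋ = 4 → e.
Extended square: lon ⌊0.02346/0.00833333⌋ = 2; lat ⌊0.02282/0.00416667⌋ = 5.

MH13we25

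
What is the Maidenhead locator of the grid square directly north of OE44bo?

OE44bp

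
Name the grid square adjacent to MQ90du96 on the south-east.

MQ90eu05

Longitude extended square 9; +1 → 10, wraps to 0, carry into subsquare.
Longitude subsquare d = 3; +1 → 4 = e.
Latitude extended square 6; −1 → 5.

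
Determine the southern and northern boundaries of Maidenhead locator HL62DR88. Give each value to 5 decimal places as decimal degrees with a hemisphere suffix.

22.74167° N, 22.74583° N

Field H=7, L=11: +7·20° lon, +11·10° lat → SW at lon -40°, lat 20°.
Square 6, 2: +6·2° lon, +2·1° lat → SW at lon -28°, lat 22°.
Subsquare d=3, r=17: +3·0.0833333° lon, +17·0.0416667° lat → SW at lon -27.75°, lat 22.7083°.
Extended square 8, 8: +8·0.00833333° lon, +8·0.00416667° lat → SW at lon -27.6833°, lat 22.7417°.
Cell spans 0.00833333° lon × 0.00416667° lat.
south 22.74167° N, north 22.74583° N.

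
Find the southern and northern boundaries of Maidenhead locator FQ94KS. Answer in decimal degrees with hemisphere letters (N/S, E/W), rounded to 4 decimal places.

74.7500° N, 74.7917° N

Field F=5, Q=16: +5·20° lon, +16·10° lat → SW at lon -80°, lat 70°.
Square 9, 4: +9·2° lon, +4·1° lat → SW at lon -62°, lat 74°.
Subsquare k=10, s=18: +10·0.0833333° lon, +18·0.0416667° lat → SW at lon -61.1667°, lat 74.75°.
Cell spans 0.0833333° lon × 0.0416667° lat.
south 74.7500° N, north 74.7917° N.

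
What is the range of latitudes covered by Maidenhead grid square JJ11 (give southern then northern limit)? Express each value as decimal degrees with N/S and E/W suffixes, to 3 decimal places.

Field J=9, J=9: +9·20° lon, +9·10° lat → SW at lon 0°, lat 0°.
Square 1, 1: +1·2° lon, +1·1° lat → SW at lon 2°, lat 1°.
Cell spans 2° lon × 1° lat.
south 1.000° N, north 2.000° N.

1.000° N, 2.000° N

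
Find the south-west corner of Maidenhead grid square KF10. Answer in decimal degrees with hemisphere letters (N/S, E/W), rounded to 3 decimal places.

40.000° S, 22.000° E

Field K=10, F=5: +10·20° lon, +5·10° lat → SW at lon 20°, lat -40°.
Square 1, 0: +1·2° lon, +0·1° lat → SW at lon 22°, lat -40°.
latitude 40.000° S, longitude 22.000° E.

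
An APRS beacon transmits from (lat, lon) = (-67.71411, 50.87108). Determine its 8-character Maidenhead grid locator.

Add 180° to longitude and 90° to latitude: 230.87108, 22.28589.
Field: lon ⌊230.87108/20⌋ = 11 → L; lat ⌊22.28589/10⌋ = 2 → C.
Square: lon ⌊10.87108/2⌋ = 5; lat ⌊2.28589/1⌋ = 2.
Subsquare: lon ⌊0.87108/0.0833333⌋ = 10 → k; lat ⌊0.28589/0.0416667⌋ = 6 → g.
Extended square: lon ⌊0.03775/0.00833333⌋ = 4; lat ⌊0.03589/0.00416667⌋ = 8.

LC52kg48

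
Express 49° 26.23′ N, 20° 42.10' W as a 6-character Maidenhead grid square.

HN99pk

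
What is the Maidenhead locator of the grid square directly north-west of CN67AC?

CN57xd

Longitude subsquare a = 0; −1 → -1, wraps to 23 = x, carry into square.
Longitude square 6; −1 → 5.
Latitude subsquare c = 2; +1 → 3 = d.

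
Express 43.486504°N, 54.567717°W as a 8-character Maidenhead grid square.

GN23rl16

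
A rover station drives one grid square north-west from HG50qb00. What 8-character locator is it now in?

HG50pb91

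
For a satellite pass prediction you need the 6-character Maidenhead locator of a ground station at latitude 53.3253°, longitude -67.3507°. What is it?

FO63hh

Offset from 180°W / 90°S: lon 112.6493°, lat 143.3253°.
Field: lon ⌊112.6493/20⌋ = 5 → F; lat ⌊143.3253/10⌋ = 14 → O.
Square: lon ⌊12.6493/2⌋ = 6; lat ⌊3.3253/1⌋ = 3.
Subsquare: lon ⌊0.6493/0.0833333⌋ = 7 → h; lat ⌊0.3253/0.0416667⌋ = 7 → h.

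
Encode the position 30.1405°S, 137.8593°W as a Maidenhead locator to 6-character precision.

Offset from 180°W / 90°S: lon 42.1407°, lat 59.8595°.
Field: lon ⌊42.1407/20⌋ = 2 → C; lat ⌊59.8595/10⌋ = 5 → F.
Square: lon ⌊2.1407/2⌋ = 1; lat ⌊9.8595/1⌋ = 9.
Subsquare: lon ⌊0.1407/0.0833333⌋ = 1 → b; lat ⌊0.8595/0.0416667⌋ = 20 → u.

CF19bu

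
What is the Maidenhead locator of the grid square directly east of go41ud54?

GO41ud64

Longitude extended square 5; +1 → 6.
The latitude characters are unchanged.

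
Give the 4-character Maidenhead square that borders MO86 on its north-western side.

Longitude square 8; −1 → 7.
Latitude square 6; +1 → 7.

MO77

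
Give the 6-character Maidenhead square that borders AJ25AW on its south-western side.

AJ15xv

Longitude subsquare a = 0; −1 → -1, wraps to 23 = x, carry into square.
Longitude square 2; −1 → 1.
Latitude subsquare w = 22; −1 → 21 = v.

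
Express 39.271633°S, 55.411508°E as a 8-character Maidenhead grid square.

Shift to the Maidenhead origin (180°W, 90°S): lon 235.41151, lat 50.72837.
Field: lon ⌊235.41151/20⌋ = 11 → L; lat ⌊50.72837/10⌋ = 5 → F.
Square: lon ⌊15.41151/2⌋ = 7; lat ⌊0.72837/1⌋ = 0.
Subsquare: lon ⌊1.41151/0.0833333⌋ = 16 → q; lat ⌊0.72837/0.0416667⌋ = 17 → r.
Extended square: lon ⌊0.07817/0.00833333⌋ = 9; lat ⌊0.02003/0.00416667⌋ = 4.

LF70qr94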